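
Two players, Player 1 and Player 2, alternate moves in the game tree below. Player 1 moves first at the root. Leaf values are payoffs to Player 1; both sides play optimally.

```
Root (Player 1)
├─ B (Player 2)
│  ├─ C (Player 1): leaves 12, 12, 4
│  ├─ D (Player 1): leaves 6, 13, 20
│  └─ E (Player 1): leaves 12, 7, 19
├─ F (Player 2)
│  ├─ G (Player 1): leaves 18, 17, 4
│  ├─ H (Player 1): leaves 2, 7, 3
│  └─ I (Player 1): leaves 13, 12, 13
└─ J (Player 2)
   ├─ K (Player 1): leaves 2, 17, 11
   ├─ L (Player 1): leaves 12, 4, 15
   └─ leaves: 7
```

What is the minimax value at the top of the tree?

12

C (Player 1): max(12, 12, 4) = 12
D (Player 1): max(6, 13, 20) = 20
E (Player 1): max(12, 7, 19) = 19
B (Player 2): min(12, 20, 19) = 12
G (Player 1): max(18, 17, 4) = 18
H (Player 1): max(2, 7, 3) = 7
I (Player 1): max(13, 12, 13) = 13
F (Player 2): min(18, 7, 13) = 7
K (Player 1): max(2, 17, 11) = 17
L (Player 1): max(12, 4, 15) = 15
J (Player 2): min(17, 15, 7) = 7
Root (Player 1): max(12, 7, 7) = 12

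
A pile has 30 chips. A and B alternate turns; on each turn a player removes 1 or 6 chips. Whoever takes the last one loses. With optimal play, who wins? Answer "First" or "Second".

Positions where the player to move wins (W) vs loses (L):
i:   0  1  2  3  4  5  6  7  8  9 10 11 12 13 14 15 16 17 18 19 20 21 22 23 24 25 26 27 28 29 30
     W  L  W  L  W  L  W  W  L  W  L  W  L  W  W  L  W  L  W  L  W  W  L  W  L  W  L  W  W  L  W
Position 30 is W, so the first player wins.

First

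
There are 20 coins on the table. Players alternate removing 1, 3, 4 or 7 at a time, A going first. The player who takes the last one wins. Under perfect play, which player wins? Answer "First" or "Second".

W/L table (W = player to move can force a win):
i:   0  1  2  3  4  5  6  7  8  9 10 11 12 13 14 15 16 17 18 19 20
     L  W  L  W  W  W  W  W  L  W  L  W  W  W  W  W  L  W  L  W  W
Position 20 is W, so the first player wins.

First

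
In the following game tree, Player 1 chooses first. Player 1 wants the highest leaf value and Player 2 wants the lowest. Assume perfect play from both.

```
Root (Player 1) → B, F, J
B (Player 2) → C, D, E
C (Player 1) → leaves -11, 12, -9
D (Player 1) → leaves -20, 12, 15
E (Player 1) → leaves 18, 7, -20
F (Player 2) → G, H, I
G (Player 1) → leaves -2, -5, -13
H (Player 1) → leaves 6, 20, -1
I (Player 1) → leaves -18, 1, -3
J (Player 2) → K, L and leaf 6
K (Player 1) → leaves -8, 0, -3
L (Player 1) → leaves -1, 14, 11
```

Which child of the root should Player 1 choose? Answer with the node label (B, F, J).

B

C (Player 1): max(-11, 12, -9) = 12
D (Player 1): max(-20, 12, 15) = 15
E (Player 1): max(18, 7, -20) = 18
B (Player 2): min(12, 15, 18) = 12
G (Player 1): max(-2, -5, -13) = -2
H (Player 1): max(6, 20, -1) = 20
I (Player 1): max(-18, 1, -3) = 1
F (Player 2): min(-2, 20, 1) = -2
K (Player 1): max(-8, 0, -3) = 0
L (Player 1): max(-1, 14, 11) = 14
J (Player 2): min(0, 14, 6) = 0
Root (Player 1): max(12, -2, 0) = 12
Player 1 picks the child with the highest value: B (value 12).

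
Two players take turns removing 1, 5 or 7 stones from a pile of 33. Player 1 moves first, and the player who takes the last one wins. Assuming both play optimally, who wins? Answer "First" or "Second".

First

Mark each pile size as W (mover wins) or L (mover loses):
i:   0  1  2  3  4  5  6  7  8  9 10 11 12 13 14 15 16 17 18 19 20 21 22 23 24 25 26 27 28 29 30 31 32 33
     L  W  L  W  L  W  L  W  L  W  L  W  L  W  L  W  L  W  L  W  L  W  L  W  L  W  L  W  L  W  L  W  L  W
Position 33 is W, so the first player wins.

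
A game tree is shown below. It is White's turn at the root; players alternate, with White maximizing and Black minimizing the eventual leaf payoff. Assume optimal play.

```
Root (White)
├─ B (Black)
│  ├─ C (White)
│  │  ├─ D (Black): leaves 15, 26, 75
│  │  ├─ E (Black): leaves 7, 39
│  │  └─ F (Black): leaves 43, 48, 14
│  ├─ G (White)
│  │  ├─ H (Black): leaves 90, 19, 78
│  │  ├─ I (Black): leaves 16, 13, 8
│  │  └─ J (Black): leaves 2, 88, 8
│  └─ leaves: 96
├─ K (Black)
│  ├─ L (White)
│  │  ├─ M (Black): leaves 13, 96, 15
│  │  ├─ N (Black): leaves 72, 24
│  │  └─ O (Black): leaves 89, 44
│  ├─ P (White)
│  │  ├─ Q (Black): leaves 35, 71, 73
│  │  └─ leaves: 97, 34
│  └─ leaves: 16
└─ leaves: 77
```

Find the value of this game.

77

D (Black): min(15, 26, 75) = 15
E (Black): min(7, 39) = 7
F (Black): min(43, 48, 14) = 14
C (White): max(15, 7, 14) = 15
H (Black): min(90, 19, 78) = 19
I (Black): min(16, 13, 8) = 8
J (Black): min(2, 88, 8) = 2
G (White): max(19, 8, 2) = 19
B (Black): min(15, 19, 96) = 15
M (Black): min(13, 96, 15) = 13
N (Black): min(72, 24) = 24
O (Black): min(89, 44) = 44
L (White): max(13, 24, 44) = 44
Q (Black): min(35, 71, 73) = 35
P (White): max(35, 97, 34) = 97
K (Black): min(44, 97, 16) = 16
Root (White): max(15, 16, 77) = 77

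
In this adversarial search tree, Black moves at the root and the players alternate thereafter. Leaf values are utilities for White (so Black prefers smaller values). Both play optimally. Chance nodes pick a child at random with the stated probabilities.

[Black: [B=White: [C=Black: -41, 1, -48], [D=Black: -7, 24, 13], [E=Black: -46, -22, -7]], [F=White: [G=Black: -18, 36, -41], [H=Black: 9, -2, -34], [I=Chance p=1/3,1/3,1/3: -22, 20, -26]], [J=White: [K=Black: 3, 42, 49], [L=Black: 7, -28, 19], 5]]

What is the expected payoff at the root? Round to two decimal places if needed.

-9.33

C (Black): min(-41, 1, -48) = -48
D (Black): min(-7, 24, 13) = -7
E (Black): min(-46, -22, -7) = -46
B (White): max(-48, -7, -46) = -7
G (Black): min(-18, 36, -41) = -41
H (Black): min(9, -2, -34) = -34
I (Chance): 1/3·-22 + 1/3·20 + 1/3·-26 = -9.33
F (White): max(-41, -34, -9.33) = -9.33
K (Black): min(3, 42, 49) = 3
L (Black): min(7, -28, 19) = -28
J (White): max(3, -28, 5) = 5
Root (Black): min(-7, -9.33, 5) = -9.33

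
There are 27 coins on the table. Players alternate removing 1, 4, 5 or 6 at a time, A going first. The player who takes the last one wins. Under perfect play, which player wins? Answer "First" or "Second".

Second

i:   0  1  2  3  4  5  6  7  8  9 10 11 12 13 14 15 16 17 18 19 20 21 22 23 24 25 26 27
     L  W  L  W  W  W  W  W  W  L  W  L  W  W  W  W  W  W  L  W  L  W  W  W  W  W  W  L
Position 27 is L, so the second player wins.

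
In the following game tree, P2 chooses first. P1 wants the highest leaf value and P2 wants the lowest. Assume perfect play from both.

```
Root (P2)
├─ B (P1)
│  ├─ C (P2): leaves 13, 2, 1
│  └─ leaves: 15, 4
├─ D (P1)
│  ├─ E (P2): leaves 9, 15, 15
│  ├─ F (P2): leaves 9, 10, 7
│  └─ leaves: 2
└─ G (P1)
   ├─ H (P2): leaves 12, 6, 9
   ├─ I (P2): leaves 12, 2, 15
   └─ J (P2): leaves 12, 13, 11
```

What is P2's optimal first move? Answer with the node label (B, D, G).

C (P2): min(13, 2, 1) = 1
B (P1): max(1, 15, 4) = 15
E (P2): min(9, 15, 15) = 9
F (P2): min(9, 10, 7) = 7
D (P1): max(9, 7, 2) = 9
H (P2): min(12, 6, 9) = 6
I (P2): min(12, 2, 15) = 2
J (P2): min(12, 13, 11) = 11
G (P1): max(6, 2, 11) = 11
Root (P2): min(15, 9, 11) = 9
P2 picks the child with the lowest value: D (value 9).

D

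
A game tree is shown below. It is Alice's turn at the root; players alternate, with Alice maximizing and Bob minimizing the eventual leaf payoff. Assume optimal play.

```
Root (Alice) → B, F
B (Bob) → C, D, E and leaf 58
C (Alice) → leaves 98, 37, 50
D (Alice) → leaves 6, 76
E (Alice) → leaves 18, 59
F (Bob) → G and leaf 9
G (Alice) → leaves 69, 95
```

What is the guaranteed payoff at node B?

C: max(98, 37, 50) = 98
D: max(6, 76) = 76
E: max(18, 59) = 59
B: min(98, 76, 59, 58) = 58

58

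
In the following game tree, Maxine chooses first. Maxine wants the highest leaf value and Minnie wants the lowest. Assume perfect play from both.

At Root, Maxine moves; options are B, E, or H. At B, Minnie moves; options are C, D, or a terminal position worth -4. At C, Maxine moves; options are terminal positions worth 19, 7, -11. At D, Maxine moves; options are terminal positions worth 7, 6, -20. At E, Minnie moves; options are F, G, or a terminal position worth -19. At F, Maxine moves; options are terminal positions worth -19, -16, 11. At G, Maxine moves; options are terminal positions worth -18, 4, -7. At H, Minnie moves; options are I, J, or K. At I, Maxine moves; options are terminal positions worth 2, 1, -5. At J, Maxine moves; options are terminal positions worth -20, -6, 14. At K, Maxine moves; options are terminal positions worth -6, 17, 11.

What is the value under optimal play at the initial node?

2

C (Maxine): max(19, 7, -11) = 19
D (Maxine): max(7, 6, -20) = 7
B (Minnie): min(19, 7, -4) = -4
F (Maxine): max(-19, -16, 11) = 11
G (Maxine): max(-18, 4, -7) = 4
E (Minnie): min(11, 4, -19) = -19
I (Maxine): max(2, 1, -5) = 2
J (Maxine): max(-20, -6, 14) = 14
K (Maxine): max(-6, 17, 11) = 17
H (Minnie): min(2, 14, 17) = 2
Root (Maxine): max(-4, -19, 2) = 2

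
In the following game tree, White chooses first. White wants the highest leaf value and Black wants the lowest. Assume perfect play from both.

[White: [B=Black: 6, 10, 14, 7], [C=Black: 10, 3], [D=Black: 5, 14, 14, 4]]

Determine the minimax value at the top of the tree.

6

B (Black): min(6, 10, 14, 7) = 6
C (Black): min(10, 3) = 3
D (Black): min(5, 14, 14, 4) = 4
Root (White): max(6, 3, 4) = 6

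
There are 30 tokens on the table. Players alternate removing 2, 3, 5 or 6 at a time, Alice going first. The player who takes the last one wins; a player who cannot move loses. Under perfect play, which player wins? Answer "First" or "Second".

First

Positions where the player to move wins (W) vs loses (L):
i:   0  1  2  3  4  5  6  7  8  9 10 11 12 13 14 15 16 17 18 19 20 21 22 23 24 25 26 27 28 29 30
     L  L  W  W  W  W  W  W  L  L  W  W  W  W  W  W  L  L  W  W  W  W  W  W  L  L  W  W  W  W  W
Position 30 is W, so the first player wins.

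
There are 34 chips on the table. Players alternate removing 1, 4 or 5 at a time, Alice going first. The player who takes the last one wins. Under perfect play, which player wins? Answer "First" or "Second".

Mark each pile size as W (mover wins) or L (mover loses):
i:   0  1  2  3  4  5  6  7  8  9 10 11 12 13 14 15 16 17 18 19 20 21 22 23 24 25 26 27 28 29 30 31 32 33 34
     L  W  L  W  W  W  W  W  L  W  L  W  W  W  W  W  L  W  L  W  W  W  W  W  L  W  L  W  W  W  W  W  L  W  L
Position 34 is L, so the second player wins.

Second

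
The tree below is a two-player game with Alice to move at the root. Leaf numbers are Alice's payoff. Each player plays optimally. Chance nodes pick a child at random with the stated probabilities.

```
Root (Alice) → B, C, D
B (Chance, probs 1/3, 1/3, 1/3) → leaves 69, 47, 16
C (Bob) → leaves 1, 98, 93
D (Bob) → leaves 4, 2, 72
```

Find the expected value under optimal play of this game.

44

B (Chance): 1/3·69 + 1/3·47 + 1/3·16 = 44
C (Bob): min(1, 98, 93) = 1
D (Bob): min(4, 2, 72) = 2
Root (Alice): max(44, 1, 2) = 44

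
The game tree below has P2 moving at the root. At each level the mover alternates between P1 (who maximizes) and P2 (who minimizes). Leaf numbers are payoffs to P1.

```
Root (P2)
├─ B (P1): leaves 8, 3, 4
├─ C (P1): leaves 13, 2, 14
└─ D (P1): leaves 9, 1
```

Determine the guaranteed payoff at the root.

8

B (P1): max(8, 3, 4) = 8
C (P1): max(13, 2, 14) = 14
D (P1): max(9, 1) = 9
Root (P2): min(8, 14, 9) = 8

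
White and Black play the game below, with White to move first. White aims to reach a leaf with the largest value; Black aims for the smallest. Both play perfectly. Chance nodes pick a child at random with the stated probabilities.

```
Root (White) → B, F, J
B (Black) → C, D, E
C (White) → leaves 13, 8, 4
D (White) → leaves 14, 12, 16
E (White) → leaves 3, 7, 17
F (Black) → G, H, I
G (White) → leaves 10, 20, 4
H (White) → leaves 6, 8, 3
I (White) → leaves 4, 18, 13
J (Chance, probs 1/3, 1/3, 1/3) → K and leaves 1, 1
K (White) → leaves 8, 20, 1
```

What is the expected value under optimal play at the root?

13

C (White): max(13, 8, 4) = 13
D (White): max(14, 12, 16) = 16
E (White): max(3, 7, 17) = 17
B (Black): min(13, 16, 17) = 13
G (White): max(10, 20, 4) = 20
H (White): max(6, 8, 3) = 8
I (White): max(4, 18, 13) = 18
F (Black): min(20, 8, 18) = 8
K (White): max(8, 20, 1) = 20
J (Chance): 1/3·20 + 1/3·1 + 1/3·1 = 7.33
Root (White): max(13, 8, 7.33) = 13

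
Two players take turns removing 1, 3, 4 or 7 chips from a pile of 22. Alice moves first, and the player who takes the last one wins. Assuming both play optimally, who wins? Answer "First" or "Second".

W/L table (W = player to move can force a win):
i:   0  1  2  3  4  5  6  7  8  9 10 11 12 13 14 15 16 17 18 19 20 21 22
     L  W  L  W  W  W  W  W  L  W  L  W  W  W  W  W  L  W  L  W  W  W  W
Position 22 is W, so the first player wins.

First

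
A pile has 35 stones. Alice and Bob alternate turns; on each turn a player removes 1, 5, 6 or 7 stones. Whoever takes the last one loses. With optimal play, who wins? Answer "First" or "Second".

Mark each pile size as W (mover wins) or L (mover loses):
i:   0  1  2  3  4  5  6  7  8  9 10 11 12 13 14 15 16 17 18 19 20 21 22 23 24 25 26 27 28 29 30 31 32 33 34 35
     W  L  W  L  W  L  W  W  W  W  W  W  W  L  W  L  W  L  W  W  W  W  W  W  W  L  W  L  W  L  W  W  W  W  W  W
Position 35 is W, so the first player wins.

First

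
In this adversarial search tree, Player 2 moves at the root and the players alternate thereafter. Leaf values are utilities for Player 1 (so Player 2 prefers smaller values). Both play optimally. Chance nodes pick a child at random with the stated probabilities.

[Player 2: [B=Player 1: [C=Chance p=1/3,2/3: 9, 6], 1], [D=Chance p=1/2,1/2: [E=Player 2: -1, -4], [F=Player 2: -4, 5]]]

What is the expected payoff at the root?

-4

C (Chance): 1/3·9 + 2/3·6 = 7
B (Player 1): max(7, 1) = 7
E (Player 2): min(-1, -4) = -4
F (Player 2): min(-4, 5) = -4
D (Chance): 1/2·-4 + 1/2·-4 = -4
Root (Player 2): min(7, -4) = -4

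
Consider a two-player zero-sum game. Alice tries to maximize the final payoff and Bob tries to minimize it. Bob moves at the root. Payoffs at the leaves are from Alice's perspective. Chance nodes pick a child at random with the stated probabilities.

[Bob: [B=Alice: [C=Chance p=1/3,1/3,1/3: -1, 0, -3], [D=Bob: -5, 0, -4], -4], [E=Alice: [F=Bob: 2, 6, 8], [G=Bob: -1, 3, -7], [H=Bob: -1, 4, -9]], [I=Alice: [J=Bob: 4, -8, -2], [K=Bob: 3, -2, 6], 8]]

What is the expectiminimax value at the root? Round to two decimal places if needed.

C (Chance): 1/3·-1 + 1/3·0 + 1/3·-3 = -1.33
D (Bob): min(-5, 0, -4) = -5
B (Alice): max(-1.33, -5, -4) = -1.33
F (Bob): min(2, 6, 8) = 2
G (Bob): min(-1, 3, -7) = -7
H (Bob): min(-1, 4, -9) = -9
E (Alice): max(2, -7, -9) = 2
J (Bob): min(4, -8, -2) = -8
K (Bob): min(3, -2, 6) = -2
I (Alice): max(-8, -2, 8) = 8
Root (Bob): min(-1.33, 2, 8) = -1.33

-1.33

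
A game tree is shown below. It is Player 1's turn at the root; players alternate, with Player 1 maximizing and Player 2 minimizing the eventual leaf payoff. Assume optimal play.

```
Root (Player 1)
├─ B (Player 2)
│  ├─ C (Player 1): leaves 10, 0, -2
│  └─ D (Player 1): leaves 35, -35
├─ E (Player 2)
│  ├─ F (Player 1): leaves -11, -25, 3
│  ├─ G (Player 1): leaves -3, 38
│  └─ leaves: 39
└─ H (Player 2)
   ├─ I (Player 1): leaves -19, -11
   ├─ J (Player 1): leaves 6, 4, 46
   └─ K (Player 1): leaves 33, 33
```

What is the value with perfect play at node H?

-11

I: max(-19, -11) = -11
J: max(6, 4, 46) = 46
K: max(33, 33) = 33
H: min(-11, 46, 33) = -11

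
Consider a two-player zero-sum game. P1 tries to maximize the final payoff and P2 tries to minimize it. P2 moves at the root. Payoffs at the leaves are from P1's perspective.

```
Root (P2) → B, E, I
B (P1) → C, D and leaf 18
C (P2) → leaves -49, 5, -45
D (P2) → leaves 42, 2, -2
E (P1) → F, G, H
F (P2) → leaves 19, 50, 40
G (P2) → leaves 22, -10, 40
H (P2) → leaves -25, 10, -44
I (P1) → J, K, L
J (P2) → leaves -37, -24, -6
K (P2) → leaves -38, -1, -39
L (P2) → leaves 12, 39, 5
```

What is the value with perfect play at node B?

18

C: min(-49, 5, -45) = -49
D: min(42, 2, -2) = -2
B: max(-49, -2, 18) = 18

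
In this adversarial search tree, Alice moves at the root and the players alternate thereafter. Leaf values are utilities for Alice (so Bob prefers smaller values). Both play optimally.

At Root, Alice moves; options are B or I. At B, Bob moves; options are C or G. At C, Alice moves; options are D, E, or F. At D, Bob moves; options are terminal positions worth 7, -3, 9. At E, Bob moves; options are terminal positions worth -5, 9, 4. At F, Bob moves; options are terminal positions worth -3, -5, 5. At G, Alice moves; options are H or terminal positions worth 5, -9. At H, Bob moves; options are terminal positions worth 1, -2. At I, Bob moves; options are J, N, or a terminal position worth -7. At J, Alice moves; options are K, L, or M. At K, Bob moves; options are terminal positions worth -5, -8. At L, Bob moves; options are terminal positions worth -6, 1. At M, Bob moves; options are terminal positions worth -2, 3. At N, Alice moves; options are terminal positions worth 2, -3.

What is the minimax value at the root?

-3

D (Bob): min(7, -3, 9) = -3
E (Bob): min(-5, 9, 4) = -5
F (Bob): min(-3, -5, 5) = -5
C (Alice): max(-3, -5, -5) = -3
H (Bob): min(1, -2) = -2
G (Alice): max(-2, 5, -9) = 5
B (Bob): min(-3, 5) = -3
K (Bob): min(-5, -8) = -8
L (Bob): min(-6, 1) = -6
M (Bob): min(-2, 3) = -2
J (Alice): max(-8, -6, -2) = -2
N (Alice): max(2, -3) = 2
I (Bob): min(-2, 2, -7) = -7
Root (Alice): max(-3, -7) = -3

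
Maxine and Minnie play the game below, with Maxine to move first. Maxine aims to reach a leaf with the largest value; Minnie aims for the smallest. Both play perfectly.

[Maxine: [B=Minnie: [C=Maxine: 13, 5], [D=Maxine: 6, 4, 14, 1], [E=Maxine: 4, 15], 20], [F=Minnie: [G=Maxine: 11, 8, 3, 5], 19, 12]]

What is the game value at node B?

13

C: max(13, 5) = 13
D: max(6, 4, 14, 1) = 14
E: max(4, 15) = 15
B: min(13, 14, 15, 20) = 13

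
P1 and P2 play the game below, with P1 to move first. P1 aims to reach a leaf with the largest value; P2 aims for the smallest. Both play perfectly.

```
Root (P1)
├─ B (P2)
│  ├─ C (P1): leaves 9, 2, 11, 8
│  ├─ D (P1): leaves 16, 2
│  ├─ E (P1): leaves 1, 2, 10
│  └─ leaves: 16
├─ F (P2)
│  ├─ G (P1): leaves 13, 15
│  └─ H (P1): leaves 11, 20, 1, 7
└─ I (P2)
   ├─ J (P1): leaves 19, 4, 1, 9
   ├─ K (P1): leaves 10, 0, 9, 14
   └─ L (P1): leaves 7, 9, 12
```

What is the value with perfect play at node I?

12

J: max(19, 4, 1, 9) = 19
K: max(10, 0, 9, 14) = 14
L: max(7, 9, 12) = 12
I: min(19, 14, 12) = 12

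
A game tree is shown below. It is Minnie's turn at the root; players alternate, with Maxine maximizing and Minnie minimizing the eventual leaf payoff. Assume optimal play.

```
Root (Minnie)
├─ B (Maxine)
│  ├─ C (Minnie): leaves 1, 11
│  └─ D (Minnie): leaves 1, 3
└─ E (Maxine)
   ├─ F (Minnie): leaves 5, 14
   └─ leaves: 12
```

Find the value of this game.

C (Minnie): min(1, 11) = 1
D (Minnie): min(1, 3) = 1
B (Maxine): max(1, 1) = 1
F (Minnie): min(5, 14) = 5
E (Maxine): max(5, 12) = 12
Root (Minnie): min(1, 12) = 1

1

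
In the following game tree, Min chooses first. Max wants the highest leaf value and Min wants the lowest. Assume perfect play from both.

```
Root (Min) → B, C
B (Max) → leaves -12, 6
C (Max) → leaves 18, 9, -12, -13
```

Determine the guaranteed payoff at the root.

B (Max): max(-12, 6) = 6
C (Max): max(18, 9, -12, -13) = 18
Root (Min): min(6, 18) = 6

6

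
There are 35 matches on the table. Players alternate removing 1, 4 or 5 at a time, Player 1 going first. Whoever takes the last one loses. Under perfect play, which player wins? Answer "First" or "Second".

Second

W/L table (W = player to move can force a win):
i:   0  1  2  3  4  5  6  7  8  9 10 11 12 13 14 15 16 17 18 19 20 21 22 23 24 25 26 27 28 29 30 31 32 33 34 35
     W  L  W  L  W  W  W  W  W  L  W  L  W  W  W  W  W  L  W  L  W  W  W  W  W  L  W  L  W  W  W  W  W  L  W  L
Position 35 is L, so the second player wins.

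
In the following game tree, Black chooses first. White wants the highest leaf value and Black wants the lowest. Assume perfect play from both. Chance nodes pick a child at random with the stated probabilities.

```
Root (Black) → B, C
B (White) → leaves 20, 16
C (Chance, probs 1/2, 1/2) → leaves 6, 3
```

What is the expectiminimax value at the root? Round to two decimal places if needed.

4.5

B (White): max(20, 16) = 20
C (Chance): 1/2·6 + 1/2·3 = 4.5
Root (Black): min(20, 4.5) = 4.5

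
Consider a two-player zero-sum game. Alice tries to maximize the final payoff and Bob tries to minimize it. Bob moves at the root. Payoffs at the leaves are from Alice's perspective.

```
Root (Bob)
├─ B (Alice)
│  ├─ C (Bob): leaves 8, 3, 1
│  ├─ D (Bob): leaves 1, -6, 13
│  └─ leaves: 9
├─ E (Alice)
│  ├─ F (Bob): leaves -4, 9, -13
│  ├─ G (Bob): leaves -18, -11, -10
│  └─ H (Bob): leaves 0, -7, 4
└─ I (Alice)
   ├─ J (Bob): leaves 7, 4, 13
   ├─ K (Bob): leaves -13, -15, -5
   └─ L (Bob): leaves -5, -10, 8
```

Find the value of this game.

-7

C (Bob): min(8, 3, 1) = 1
D (Bob): min(1, -6, 13) = -6
B (Alice): max(1, -6, 9) = 9
F (Bob): min(-4, 9, -13) = -13
G (Bob): min(-18, -11, -10) = -18
H (Bob): min(0, -7, 4) = -7
E (Alice): max(-13, -18, -7) = -7
J (Bob): min(7, 4, 13) = 4
K (Bob): min(-13, -15, -5) = -15
L (Bob): min(-5, -10, 8) = -10
I (Alice): max(4, -15, -10) = 4
Root (Bob): min(9, -7, 4) = -7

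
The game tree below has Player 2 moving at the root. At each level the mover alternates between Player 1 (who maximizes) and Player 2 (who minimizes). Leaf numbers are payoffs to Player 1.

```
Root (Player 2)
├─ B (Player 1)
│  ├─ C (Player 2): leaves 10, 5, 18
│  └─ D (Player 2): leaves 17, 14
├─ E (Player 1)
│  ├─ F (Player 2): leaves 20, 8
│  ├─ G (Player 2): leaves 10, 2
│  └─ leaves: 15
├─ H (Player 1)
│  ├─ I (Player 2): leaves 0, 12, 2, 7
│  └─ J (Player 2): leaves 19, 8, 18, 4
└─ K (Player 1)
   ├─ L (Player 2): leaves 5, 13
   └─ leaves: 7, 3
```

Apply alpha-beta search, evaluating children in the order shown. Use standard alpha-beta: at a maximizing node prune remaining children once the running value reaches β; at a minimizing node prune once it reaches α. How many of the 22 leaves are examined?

20

C [α=-∞,β=+∞]: v=5
D [α=5,β=+∞]: v=14
B [α=-∞,β=+∞]: v=14
F [α=-∞,β=14]: v=8
G [α=8,β=14]: v=2
E [α=-∞,β=14]: v=15
I [α=-∞,β=14]: v=0
J [α=0,β=14]: v=4
H [α=-∞,β=14]: v=4
L [α=-∞,β=4]: v=5
K [α=-∞,β=4]: v=5 after child 1 ≥ β → β-cutoff, skip 2
Root [α=-∞,β=+∞]: v=4
Leaves evaluated: 20 of 22.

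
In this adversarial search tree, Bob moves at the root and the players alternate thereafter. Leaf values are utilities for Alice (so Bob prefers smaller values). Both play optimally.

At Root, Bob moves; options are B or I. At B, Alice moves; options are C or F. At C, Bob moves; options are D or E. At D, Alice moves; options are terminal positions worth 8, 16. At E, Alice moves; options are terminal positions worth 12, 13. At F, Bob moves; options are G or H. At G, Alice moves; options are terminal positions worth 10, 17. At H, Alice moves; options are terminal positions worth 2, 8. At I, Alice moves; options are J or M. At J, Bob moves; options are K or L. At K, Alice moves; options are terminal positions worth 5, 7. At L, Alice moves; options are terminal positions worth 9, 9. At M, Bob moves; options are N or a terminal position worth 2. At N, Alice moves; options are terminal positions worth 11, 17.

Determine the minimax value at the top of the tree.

D (Alice): max(8, 16) = 16
E (Alice): max(12, 13) = 13
C (Bob): min(16, 13) = 13
G (Alice): max(10, 17) = 17
H (Alice): max(2, 8) = 8
F (Bob): min(17, 8) = 8
B (Alice): max(13, 8) = 13
K (Alice): max(5, 7) = 7
L (Alice): max(9, 9) = 9
J (Bob): min(7, 9) = 7
N (Alice): max(11, 17) = 17
M (Bob): min(17, 2) = 2
I (Alice): max(7, 2) = 7
Root (Bob): min(13, 7) = 7

7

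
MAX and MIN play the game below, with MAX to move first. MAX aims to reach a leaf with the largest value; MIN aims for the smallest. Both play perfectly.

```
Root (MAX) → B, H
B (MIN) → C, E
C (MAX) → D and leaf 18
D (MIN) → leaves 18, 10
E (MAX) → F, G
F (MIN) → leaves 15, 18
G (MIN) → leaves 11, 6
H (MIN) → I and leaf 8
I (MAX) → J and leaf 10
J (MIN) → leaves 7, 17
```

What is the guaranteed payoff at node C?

18

D: min(18, 10) = 10
C: max(10, 18) = 18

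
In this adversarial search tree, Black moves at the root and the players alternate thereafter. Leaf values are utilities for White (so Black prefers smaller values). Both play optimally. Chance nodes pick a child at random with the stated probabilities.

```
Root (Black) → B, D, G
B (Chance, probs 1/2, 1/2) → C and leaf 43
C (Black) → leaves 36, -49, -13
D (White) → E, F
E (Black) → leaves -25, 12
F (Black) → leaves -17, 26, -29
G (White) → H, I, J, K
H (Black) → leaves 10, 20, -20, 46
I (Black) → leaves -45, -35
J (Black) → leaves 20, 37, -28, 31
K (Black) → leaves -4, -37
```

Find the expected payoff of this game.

-25

C (Black): min(36, -49, -13) = -49
B (Chance): 1/2·-49 + 1/2·43 = -3
E (Black): min(-25, 12) = -25
F (Black): min(-17, 26, -29) = -29
D (White): max(-25, -29) = -25
H (Black): min(10, 20, -20, 46) = -20
I (Black): min(-45, -35) = -45
J (Black): min(20, 37, -28, 31) = -28
K (Black): min(-4, -37) = -37
G (White): max(-20, -45, -28, -37) = -20
Root (Black): min(-3, -25, -20) = -25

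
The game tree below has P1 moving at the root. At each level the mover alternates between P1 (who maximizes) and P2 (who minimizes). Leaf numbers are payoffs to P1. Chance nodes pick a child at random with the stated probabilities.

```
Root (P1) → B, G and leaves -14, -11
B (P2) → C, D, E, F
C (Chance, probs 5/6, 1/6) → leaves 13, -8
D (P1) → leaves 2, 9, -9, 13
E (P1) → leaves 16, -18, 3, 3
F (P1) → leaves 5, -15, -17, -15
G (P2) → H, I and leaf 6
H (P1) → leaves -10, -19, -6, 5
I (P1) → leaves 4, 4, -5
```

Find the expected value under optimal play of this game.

5

C (Chance): 5/6·13 + 1/6·-8 = 9.5
D (P1): max(2, 9, -9, 13) = 13
E (P1): max(16, -18, 3, 3) = 16
F (P1): max(5, -15, -17, -15) = 5
B (P2): min(9.5, 13, 16, 5) = 5
H (P1): max(-10, -19, -6, 5) = 5
I (P1): max(4, 4, -5) = 4
G (P2): min(5, 4, 6) = 4
Root (P1): max(5, 4, -14, -11) = 5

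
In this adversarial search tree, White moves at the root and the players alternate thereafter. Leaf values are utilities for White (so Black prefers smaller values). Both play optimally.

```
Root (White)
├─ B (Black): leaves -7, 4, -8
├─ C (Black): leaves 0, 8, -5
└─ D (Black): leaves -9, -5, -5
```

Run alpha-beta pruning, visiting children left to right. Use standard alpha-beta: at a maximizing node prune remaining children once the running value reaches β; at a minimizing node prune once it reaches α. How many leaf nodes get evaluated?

7

B [α=-∞,β=+∞]: v=-8
C [α=-8,β=+∞]: v=-5
D [α=-5,β=+∞]: v=-9 after child 1 ≤ α → α-cutoff, skip 2
Root [α=-∞,β=+∞]: v=-5
Leaves evaluated: 7 of 9.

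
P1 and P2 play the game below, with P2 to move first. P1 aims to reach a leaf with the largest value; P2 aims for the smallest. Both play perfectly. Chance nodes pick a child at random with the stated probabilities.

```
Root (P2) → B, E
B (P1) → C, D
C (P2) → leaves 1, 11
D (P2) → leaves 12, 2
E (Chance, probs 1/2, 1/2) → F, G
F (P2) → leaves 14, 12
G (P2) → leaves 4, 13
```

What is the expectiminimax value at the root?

C (P2): min(1, 11) = 1
D (P2): min(12, 2) = 2
B (P1): max(1, 2) = 2
F (P2): min(14, 12) = 12
G (P2): min(4, 13) = 4
E (Chance): 1/2·12 + 1/2·4 = 8
Root (P2): min(2, 8) = 2

2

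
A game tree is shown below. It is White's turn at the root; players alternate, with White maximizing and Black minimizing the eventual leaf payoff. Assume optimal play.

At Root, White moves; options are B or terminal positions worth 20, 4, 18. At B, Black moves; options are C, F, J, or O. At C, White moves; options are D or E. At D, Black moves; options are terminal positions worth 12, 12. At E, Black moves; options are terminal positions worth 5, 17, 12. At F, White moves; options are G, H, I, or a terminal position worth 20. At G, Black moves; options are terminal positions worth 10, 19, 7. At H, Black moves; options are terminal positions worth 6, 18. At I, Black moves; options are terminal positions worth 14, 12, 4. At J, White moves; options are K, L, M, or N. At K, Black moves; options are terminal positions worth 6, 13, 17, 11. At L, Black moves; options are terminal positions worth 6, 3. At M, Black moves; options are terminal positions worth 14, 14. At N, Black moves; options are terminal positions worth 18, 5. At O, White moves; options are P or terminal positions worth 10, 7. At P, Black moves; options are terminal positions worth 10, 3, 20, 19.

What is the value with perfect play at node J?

14

K: min(6, 13, 17, 11) = 6
L: min(6, 3) = 3
M: min(14, 14) = 14
N: min(18, 5) = 5
J: max(6, 3, 14, 5) = 14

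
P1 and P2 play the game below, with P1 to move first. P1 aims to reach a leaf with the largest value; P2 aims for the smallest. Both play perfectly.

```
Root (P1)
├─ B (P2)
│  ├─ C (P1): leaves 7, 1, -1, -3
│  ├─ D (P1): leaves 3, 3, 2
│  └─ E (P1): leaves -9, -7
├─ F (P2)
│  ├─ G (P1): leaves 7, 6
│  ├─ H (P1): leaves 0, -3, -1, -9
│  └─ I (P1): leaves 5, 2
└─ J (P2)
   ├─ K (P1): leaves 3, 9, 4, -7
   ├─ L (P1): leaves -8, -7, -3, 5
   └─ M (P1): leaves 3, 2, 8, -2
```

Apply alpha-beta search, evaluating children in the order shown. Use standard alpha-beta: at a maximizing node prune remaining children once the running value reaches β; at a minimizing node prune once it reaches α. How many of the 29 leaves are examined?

C [α=-∞,β=+∞]: v=7
D [α=-∞,β=7]: v=3
E [α=-∞,β=3]: v=-7
B [α=-∞,β=+∞]: v=-7
G [α=-7,β=+∞]: v=7
H [α=-7,β=7]: v=0
I [α=-7,β=0]: v=5 after child 1 ≥ β → β-cutoff, skip 1
F [α=-7,β=+∞]: v=0
K [α=0,β=+∞]: v=9
L [α=0,β=9]: v=5
M [α=0,β=5]: v=8 after child 3 ≥ β → β-cutoff, skip 1
J [α=0,β=+∞]: v=5
Root [α=-∞,β=+∞]: v=5
Leaves evaluated: 27 of 29.

27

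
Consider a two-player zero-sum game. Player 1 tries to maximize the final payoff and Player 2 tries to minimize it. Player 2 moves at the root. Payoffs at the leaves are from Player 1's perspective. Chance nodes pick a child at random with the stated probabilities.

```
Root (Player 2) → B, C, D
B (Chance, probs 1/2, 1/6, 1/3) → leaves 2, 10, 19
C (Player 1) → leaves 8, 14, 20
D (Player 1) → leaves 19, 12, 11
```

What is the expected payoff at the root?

9

B (Chance): 1/2·2 + 1/6·10 + 1/3·19 = 9
C (Player 1): max(8, 14, 20) = 20
D (Player 1): max(19, 12, 11) = 19
Root (Player 2): min(9, 20, 19) = 9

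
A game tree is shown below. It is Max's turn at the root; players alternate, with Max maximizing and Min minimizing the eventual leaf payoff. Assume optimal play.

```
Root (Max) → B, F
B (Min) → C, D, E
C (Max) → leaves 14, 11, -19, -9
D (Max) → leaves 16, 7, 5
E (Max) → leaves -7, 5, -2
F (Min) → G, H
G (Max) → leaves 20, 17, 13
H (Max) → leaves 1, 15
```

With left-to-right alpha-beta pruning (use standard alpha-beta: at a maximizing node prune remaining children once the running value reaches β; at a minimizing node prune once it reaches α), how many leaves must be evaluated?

C [α=-∞,β=+∞]: v=14
D [α=-∞,β=14]: v=16 after child 1 ≥ β → β-cutoff, skip 2
E [α=-∞,β=14]: v=5
B [α=-∞,β=+∞]: v=5
G [α=5,β=+∞]: v=20
H [α=5,β=20]: v=15
F [α=5,β=+∞]: v=15
Root [α=-∞,β=+∞]: v=15
Leaves evaluated: 13 of 15.

13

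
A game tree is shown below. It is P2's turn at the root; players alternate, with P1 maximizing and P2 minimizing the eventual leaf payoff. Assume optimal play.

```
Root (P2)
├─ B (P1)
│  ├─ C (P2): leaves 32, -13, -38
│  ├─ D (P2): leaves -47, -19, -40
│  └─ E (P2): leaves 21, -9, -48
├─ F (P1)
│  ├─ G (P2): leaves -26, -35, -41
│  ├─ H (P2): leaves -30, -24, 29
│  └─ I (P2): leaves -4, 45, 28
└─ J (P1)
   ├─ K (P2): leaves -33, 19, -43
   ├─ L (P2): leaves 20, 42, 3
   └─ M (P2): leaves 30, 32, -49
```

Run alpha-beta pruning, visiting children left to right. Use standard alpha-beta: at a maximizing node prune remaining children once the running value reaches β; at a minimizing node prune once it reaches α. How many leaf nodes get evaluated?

19

C [α=-∞,β=+∞]: v=-38
D [α=-38,β=+∞]: v=-47 after child 1 ≤ α → α-cutoff, skip 2
E [α=-38,β=+∞]: v=-48
B [α=-∞,β=+∞]: v=-38
G [α=-∞,β=-38]: v=-41
H [α=-41,β=-38]: v=-30
F [α=-∞,β=-38]: v=-30 after child 2 ≥ β → β-cutoff, skip 1
K [α=-∞,β=-38]: v=-43
L [α=-43,β=-38]: v=3
J [α=-∞,β=-38]: v=3 after child 2 ≥ β → β-cutoff, skip 1
Root [α=-∞,β=+∞]: v=-38
Leaves evaluated: 19 of 27.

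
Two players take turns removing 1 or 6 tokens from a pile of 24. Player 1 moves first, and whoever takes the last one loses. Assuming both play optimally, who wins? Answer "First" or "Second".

Second

Positions where the player to move wins (W) vs loses (L):
i:   0  1  2  3  4  5  6  7  8  9 10 11 12 13 14 15 16 17 18 19 20 21 22 23 24
     W  L  W  L  W  L  W  W  L  W  L  W  L  W  W  L  W  L  W  L  W  W  L  W  L
Position 24 is L, so the second player wins.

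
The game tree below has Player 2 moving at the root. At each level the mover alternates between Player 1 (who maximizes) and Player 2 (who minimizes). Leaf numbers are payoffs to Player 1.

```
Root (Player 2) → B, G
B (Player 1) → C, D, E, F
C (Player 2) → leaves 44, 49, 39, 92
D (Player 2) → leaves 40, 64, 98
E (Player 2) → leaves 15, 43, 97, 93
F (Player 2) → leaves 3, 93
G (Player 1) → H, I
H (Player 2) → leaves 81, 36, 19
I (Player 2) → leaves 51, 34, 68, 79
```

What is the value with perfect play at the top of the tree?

C (Player 2): min(44, 49, 39, 92) = 39
D (Player 2): min(40, 64, 98) = 40
E (Player 2): min(15, 43, 97, 93) = 15
F (Player 2): min(3, 93) = 3
B (Player 1): max(39, 40, 15, 3) = 40
H (Player 2): min(81, 36, 19) = 19
I (Player 2): min(51, 34, 68, 79) = 34
G (Player 1): max(19, 34) = 34
Root (Player 2): min(40, 34) = 34

34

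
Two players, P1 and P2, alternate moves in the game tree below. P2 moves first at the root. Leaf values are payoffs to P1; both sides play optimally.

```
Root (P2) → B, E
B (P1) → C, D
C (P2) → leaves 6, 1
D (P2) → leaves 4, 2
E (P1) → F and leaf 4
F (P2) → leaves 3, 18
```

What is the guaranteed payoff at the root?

2

C (P2): min(6, 1) = 1
D (P2): min(4, 2) = 2
B (P1): max(1, 2) = 2
F (P2): min(3, 18) = 3
E (P1): max(3, 4) = 4
Root (P2): min(2, 4) = 2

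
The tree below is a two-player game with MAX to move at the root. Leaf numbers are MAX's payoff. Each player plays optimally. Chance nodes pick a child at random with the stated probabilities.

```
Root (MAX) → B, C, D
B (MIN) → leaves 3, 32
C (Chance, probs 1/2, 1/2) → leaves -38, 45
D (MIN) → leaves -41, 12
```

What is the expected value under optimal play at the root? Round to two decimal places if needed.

3.5

B (MIN): min(3, 32) = 3
C (Chance): 1/2·-38 + 1/2·45 = 3.5
D (MIN): min(-41, 12) = -41
Root (MAX): max(3, 3.5, -41) = 3.5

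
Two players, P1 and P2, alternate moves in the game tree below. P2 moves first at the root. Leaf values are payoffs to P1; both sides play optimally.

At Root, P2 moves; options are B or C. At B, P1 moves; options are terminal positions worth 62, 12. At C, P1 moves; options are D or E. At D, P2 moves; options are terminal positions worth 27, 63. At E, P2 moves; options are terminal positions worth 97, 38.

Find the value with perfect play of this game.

B (P1): max(62, 12) = 62
D (P2): min(27, 63) = 27
E (P2): min(97, 38) = 38
C (P1): max(27, 38) = 38
Root (P2): min(62, 38) = 38

38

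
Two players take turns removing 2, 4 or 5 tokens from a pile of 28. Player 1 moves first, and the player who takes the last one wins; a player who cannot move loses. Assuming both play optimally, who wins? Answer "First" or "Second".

Second

i:   0  1  2  3  4  5  6  7  8  9 10 11 12 13 14 15 16 17 18 19 20 21 22 23 24 25 26 27 28
     L  L  W  W  W  W  W  L  L  W  W  W  W  W  L  L  W  W  W  W  W  L  L  W  W  W  W  W  L
Position 28 is L, so the second player wins.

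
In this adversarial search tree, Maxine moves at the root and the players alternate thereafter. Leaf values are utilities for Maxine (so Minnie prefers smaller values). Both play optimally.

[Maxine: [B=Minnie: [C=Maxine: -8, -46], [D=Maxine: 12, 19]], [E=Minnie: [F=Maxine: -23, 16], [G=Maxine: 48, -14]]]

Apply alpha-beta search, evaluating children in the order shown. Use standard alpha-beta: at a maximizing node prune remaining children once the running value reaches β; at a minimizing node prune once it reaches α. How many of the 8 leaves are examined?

C [α=-∞,β=+∞]: v=-8
D [α=-∞,β=-8]: v=12 after child 1 ≥ β → β-cutoff, skip 1
B [α=-∞,β=+∞]: v=-8
F [α=-8,β=+∞]: v=16
G [α=-8,β=16]: v=48 after child 1 ≥ β → β-cutoff, skip 1
E [α=-8,β=+∞]: v=16
Root [α=-∞,β=+∞]: v=16
Leaves evaluated: 6 of 8.

6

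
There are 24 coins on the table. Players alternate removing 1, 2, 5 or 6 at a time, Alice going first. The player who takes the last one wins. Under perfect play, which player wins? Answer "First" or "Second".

Second

W/L table (W = player to move can force a win):
i:   0  1  2  3  4  5  6  7  8  9 10 11 12 13 14 15 16 17 18 19 20 21 22 23 24
     L  W  W  L  W  W  W  L  W  W  L  W  W  W  L  W  W  L  W  W  W  L  W  W  L
Position 24 is L, so the second player wins.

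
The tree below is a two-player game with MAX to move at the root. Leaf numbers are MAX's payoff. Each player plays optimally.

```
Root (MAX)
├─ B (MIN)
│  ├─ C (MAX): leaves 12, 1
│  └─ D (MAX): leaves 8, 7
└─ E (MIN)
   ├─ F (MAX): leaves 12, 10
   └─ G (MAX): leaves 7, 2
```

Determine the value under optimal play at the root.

C (MAX): max(12, 1) = 12
D (MAX): max(8, 7) = 8
B (MIN): min(12, 8) = 8
F (MAX): max(12, 10) = 12
G (MAX): max(7, 2) = 7
E (MIN): min(12, 7) = 7
Root (MAX): max(8, 7) = 8

8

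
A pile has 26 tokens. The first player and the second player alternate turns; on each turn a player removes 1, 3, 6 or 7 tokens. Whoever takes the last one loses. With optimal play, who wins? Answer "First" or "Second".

First

i:   0  1  2  3  4  5  6  7  8  9 10 11 12 13 14 15 16 17 18 19 20 21 22 23 24 25 26
     W  L  W  L  W  L  W  W  W  W  W  W  W  L  W  L  W  L  W  W  W  W  W  W  W  L  W
Position 26 is W, so the first player wins.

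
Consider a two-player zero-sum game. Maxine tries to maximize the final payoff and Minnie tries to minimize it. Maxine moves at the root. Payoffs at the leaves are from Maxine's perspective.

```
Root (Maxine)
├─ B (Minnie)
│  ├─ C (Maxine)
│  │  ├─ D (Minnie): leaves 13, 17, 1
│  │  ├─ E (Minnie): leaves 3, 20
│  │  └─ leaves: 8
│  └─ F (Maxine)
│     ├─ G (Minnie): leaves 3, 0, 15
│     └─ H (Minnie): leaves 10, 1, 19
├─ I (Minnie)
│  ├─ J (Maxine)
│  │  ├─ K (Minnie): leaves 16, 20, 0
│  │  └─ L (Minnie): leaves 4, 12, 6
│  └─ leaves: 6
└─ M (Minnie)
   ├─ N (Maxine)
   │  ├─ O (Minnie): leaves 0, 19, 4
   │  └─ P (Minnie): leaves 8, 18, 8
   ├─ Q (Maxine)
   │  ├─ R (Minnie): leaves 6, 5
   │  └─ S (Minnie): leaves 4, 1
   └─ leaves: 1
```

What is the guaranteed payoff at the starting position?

4

D (Minnie): min(13, 17, 1) = 1
E (Minnie): min(3, 20) = 3
C (Maxine): max(1, 3, 8) = 8
G (Minnie): min(3, 0, 15) = 0
H (Minnie): min(10, 1, 19) = 1
F (Maxine): max(0, 1) = 1
B (Minnie): min(8, 1) = 1
K (Minnie): min(16, 20, 0) = 0
L (Minnie): min(4, 12, 6) = 4
J (Maxine): max(0, 4) = 4
I (Minnie): min(4, 6) = 4
O (Minnie): min(0, 19, 4) = 0
P (Minnie): min(8, 18, 8) = 8
N (Maxine): max(0, 8) = 8
R (Minnie): min(6, 5) = 5
S (Minnie): min(4, 1) = 1
Q (Maxine): max(5, 1) = 5
M (Minnie): min(8, 5, 1) = 1
Root (Maxine): max(1, 4, 1) = 4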